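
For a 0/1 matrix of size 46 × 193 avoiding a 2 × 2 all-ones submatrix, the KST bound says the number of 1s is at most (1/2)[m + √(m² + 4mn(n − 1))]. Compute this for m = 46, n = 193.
z(46, 193; 2, 2) ≤ (1/2)[46 + √(46² + 4·46·193·192)] = (1/2)[46 + √6820420] = 1328.7967

Kővári–Sós–Turán: let r_1, ..., r_46 be the row sums and z = Σ r_i the total number of 1s. Each pair of columns can share at most one row with both entries 1 (else a 2×2 all-ones block appears), so Σ_i C(r_i, 2) ≤ C(193, 2) = 18528. By convexity Σ_i C(r_i, 2) ≥ 46·C(z/46, 2) = z(z − 46)/(2·46), giving z² − 46z − 46·193·192 ≤ 0 and hence z ≤ (1/2)[46 + √(2116 + 4·1704576)] = (1/2)[46 + √6820420] ≈ (1/2)(46 + 2611.5934) = 1328.7967.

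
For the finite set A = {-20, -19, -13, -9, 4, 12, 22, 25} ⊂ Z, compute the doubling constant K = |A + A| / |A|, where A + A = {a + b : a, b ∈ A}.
K = |A + A| / |A| = 34/8 = 17/4

Enumerate A + A = {a + b : a, b ∈ A}. With |A| = 8, there are |A|^2 = 64 ordered sum pairs; collecting distinct values, A + A = {-40, -39, -38, -33, -32, -29, -28, -26, -22, -18, -16, -15, -9, -8, -7, -5, -1, 2, 3, 5, 6, 8, 9, 12, 13, 16, 24, 26, 29, 34, 37, 44, 47, 50}, so |A + A| = 34. Thus K = 34/8 = 17/4. For comparison, the minimum possible |A + A| over all 8-element sets is 2·8 − 1 = 15 (so min K = 15/8), attained only by arithmetic progressions.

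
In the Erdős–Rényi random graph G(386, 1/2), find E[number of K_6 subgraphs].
E[# K_6] = C(386, 6) · (1/2)^C(6, 2) = 4418083042912 / 2^15 = 138065095091/1024 ≈ 134829194.424805

For each 6-subset S of vertices (there are C(386, 6) = 4418083042912 such S), let X_S = 1 if S induces a K_6 (all C(6, 2) = 15 edges present). Then P(X_S = 1) = (1/2)^15 = 1/32768. By linearity of expectation, E[# K_6] = C(386, 6) · (1/2)^15 = 4418083042912 / 32768 = 138065095091/1024 ≈ 134829194.424805.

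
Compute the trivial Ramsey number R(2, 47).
R(2, 47) = 47

R(2, k) = k for all k ≥ 2: in a 2-colouring of K_k, either some edge is red (a red K_2) or all edges are blue (a blue K_k). And K_{46} coloured all-blue has no blue K_47, so R(2, 47) > 46. Hence R(2, 47) = 47.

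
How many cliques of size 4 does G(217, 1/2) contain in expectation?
E[# K_4] = C(217, 4) · (1/2)^C(4, 2) = 89857530 / 2^6 = 44928765/32 = 1404023.90625

For each 4-subset S of vertices (there are C(217, 4) = 89857530 such S), let X_S = 1 if S induces a K_4 (all C(4, 2) = 6 edges present). Then P(X_S = 1) = (1/2)^6 = 1/64. By linearity of expectation, E[# K_4] = C(217, 4) · (1/2)^6 = 89857530 / 64 = 44928765/32 = 1404023.90625.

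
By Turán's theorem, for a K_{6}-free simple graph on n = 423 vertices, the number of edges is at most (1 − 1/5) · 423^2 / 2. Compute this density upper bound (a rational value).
Turán density bound = (4/5) · 423^2/2 = 357858/5 ≈ 71571.6

Turán's theorem: ex(n, K_{r+1}) is achieved by the complete r-partite Turán graph T(n, r) with parts as balanced as possible, and is at most (1 − 1/r) · n^2/2. For r = 5, n = 423: the density bound is (4/5) · 178929/2 = 357858/5 ≈ 71571.6. The integer-valued extremum is e(T(423, 5)) = 71571, which is strictly less than the density bound 357858/5 since 5 ∤ 423 (the parts of T(423, 5) cannot all be equal).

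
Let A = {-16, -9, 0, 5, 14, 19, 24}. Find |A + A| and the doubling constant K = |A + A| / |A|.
K = |A + A| / |A| = 23/7

Enumerate A + A = {a + b : a, b ∈ A}. With |A| = 7, there are |A|^2 = 49 ordered sum pairs; collecting distinct values, A + A = {-32, -25, -18, -16, -11, -9, -4, -2, 0, 3, 5, 8, 10, 14, 15, 19, 24, 28, 29, 33, 38, 43, 48}, so |A + A| = 23. Thus K = 23/7. For comparison, the minimum possible |A + A| over all 7-element sets is 2·7 − 1 = 13 (so min K = 13/7), attained only by arithmetic progressions.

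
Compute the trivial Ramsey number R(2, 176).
R(2, 176) = 176

R(2, k) = k for all k ≥ 2: in a 2-colouring of K_k, either some edge is red (a red K_2) or all edges are blue (a blue K_k). And K_{175} coloured all-blue has no blue K_176, so R(2, 176) > 175. Hence R(2, 176) = 176.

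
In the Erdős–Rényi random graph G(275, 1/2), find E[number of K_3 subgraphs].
E[# K_3] = C(275, 3) · (1/2)^C(3, 2) = 3428425 / 2^3 = 428553.125

For each 3-subset S of vertices (there are C(275, 3) = 3428425 such S), let X_S = 1 if S induces a K_3 (all C(3, 2) = 3 edges present). Then P(X_S = 1) = (1/2)^3 = 1/8. By linearity of expectation, E[# K_3] = C(275, 3) · (1/2)^3 = 3428425 / 8 = 428553.125.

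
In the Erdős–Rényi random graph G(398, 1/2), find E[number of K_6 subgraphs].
E[# K_6] = C(398, 6) · (1/2)^C(6, 2) = 5315230907547 / 2^15 ≈ 162207974.473480

For each 6-subset S of vertices (there are C(398, 6) = 5315230907547 such S), let X_S = 1 if S induces a K_6 (all C(6, 2) = 15 edges present). Then P(X_S = 1) = (1/2)^15 = 1/32768. By linearity of expectation, E[# K_6] = C(398, 6) · (1/2)^15 = 5315230907547 / 32768 ≈ 162207974.473480.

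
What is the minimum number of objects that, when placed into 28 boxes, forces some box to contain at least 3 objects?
n = (3 − 1)·28 + 1 = 57

By the generalised pigeonhole principle, to guarantee some box contains ≥ r objects we need more than (r − 1) · k objects total. Threshold: n = (r − 1) · k + 1. With r = 3 and k = 28: n = 2 · 28 + 1 = 56 + 1 = 57. For n = 56 = 2 · 28, we can put exactly 2 objects in every box, avoiding 3 in any single one — so 57 is tight.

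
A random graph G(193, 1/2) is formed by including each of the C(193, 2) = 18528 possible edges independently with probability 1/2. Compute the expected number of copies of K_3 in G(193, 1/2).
E[# K_3] = C(193, 3) · (1/2)^C(3, 2) = 1179616 / 2^3 = 147452

For each 3-subset S of vertices (there are C(193, 3) = 1179616 such S), let X_S = 1 if S induces a K_3 (all C(3, 2) = 3 edges present). Then P(X_S = 1) = (1/2)^3 = 1/8. By linearity of expectation, E[# K_3] = C(193, 3) · (1/2)^3 = 1179616 / 8 = 147452.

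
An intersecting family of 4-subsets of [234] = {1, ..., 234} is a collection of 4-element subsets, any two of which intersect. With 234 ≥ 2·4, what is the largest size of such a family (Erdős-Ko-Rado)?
max |F| = C(233, 3) = 2081156

Erdős-Ko-Rado (1961): when n ≥ 2k, max |F| = C(n−1, k−1). The bound is attained by the star {A : i ∈ A} for any fixed i ∈ [n]. Here C(234−1, 4−1) = C(233, 3) = 2081156.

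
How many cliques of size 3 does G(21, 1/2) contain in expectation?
E[# K_3] = C(21, 3) · (1/2)^C(3, 2) = 1330 / 2^3 = 665/4 = 166.25

For each 3-subset S of vertices (there are C(21, 3) = 1330 such S), let X_S = 1 if S induces a K_3 (all C(3, 2) = 3 edges present). Then P(X_S = 1) = (1/2)^3 = 1/8. By linearity of expectation, E[# K_3] = C(21, 3) · (1/2)^3 = 1330 / 8 = 665/4 = 166.25.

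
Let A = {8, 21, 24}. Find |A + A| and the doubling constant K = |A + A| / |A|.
K = |A + A| / |A| = 6/3 = 2

Enumerate A + A = {a + b : a, b ∈ A}. With |A| = 3, there are |A|^2 = 9 ordered sum pairs; collecting distinct values, A + A = {16, 29, 32, 42, 45, 48}, so |A + A| = 6. Thus K = 6/3 = 2. For comparison, the minimum possible |A + A| over all 3-element sets is 2·3 − 1 = 5 (so min K = 5/3), attained only by arithmetic progressions.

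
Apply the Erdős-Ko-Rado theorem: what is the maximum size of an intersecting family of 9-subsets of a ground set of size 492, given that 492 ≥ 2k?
max |F| = C(491, 8) = 79111216102124745

The Erdős-Ko-Rado theorem states: for n ≥ 2k, an intersecting family of k-subsets of an n-element set has size at most C(n − 1, k − 1), with equality for 'star' families {A ⊆ [n] : |A| = k, i ∈ A} (fix an element i). For n = 492, k = 9: C(491, 8) = 79111216102124745.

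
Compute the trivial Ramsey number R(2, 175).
R(2, 175) = 175

R(2, k) = k for all k ≥ 2: in a 2-colouring of K_k, either some edge is red (a red K_2) or all edges are blue (a blue K_k). And K_{174} coloured all-blue has no blue K_175, so R(2, 175) > 174. Hence R(2, 175) = 175.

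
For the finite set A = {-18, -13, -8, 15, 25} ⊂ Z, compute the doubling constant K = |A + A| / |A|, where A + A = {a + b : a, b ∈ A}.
K = |A + A| / |A| = 13/5

Enumerate A + A = {a + b : a, b ∈ A}. With |A| = 5, there are |A|^2 = 25 ordered sum pairs; collecting distinct values, A + A = {-36, -31, -26, -21, -16, -3, 2, 7, 12, 17, 30, 40, 50}, so |A + A| = 13. Thus K = 13/5. For comparison, the minimum possible |A + A| over all 5-element sets is 2·5 − 1 = 9 (so min K = 9/5), attained only by arithmetic progressions.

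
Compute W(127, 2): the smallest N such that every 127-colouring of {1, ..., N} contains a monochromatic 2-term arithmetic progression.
W(127, 2) = 127 + 1 = 128

A 2-term AP is any pair of integers, so a monochromatic 2-AP exists iff some colour is used at least twice. With 127 colours, the colouring i ↦ i on {1, ..., 127} uses each colour once, avoiding any monochromatic pair, so W(127, 2) > 127. For {1, ..., 128}, pigeonhole forces two integers of the same colour, which form a monochromatic 2-AP. Hence W(127, 2) = 128.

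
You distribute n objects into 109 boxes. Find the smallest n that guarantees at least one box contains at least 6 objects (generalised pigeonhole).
n = (6 − 1)·109 + 1 = 546

By the generalised pigeonhole principle, to guarantee some box contains ≥ r objects we need more than (r − 1) · k objects total. Threshold: n = (r − 1) · k + 1. With r = 6 and k = 109: n = 5 · 109 + 1 = 545 + 1 = 546. For n = 545 = 5 · 109, we can put exactly 5 objects in every box, avoiding 6 in any single one — so 546 is tight.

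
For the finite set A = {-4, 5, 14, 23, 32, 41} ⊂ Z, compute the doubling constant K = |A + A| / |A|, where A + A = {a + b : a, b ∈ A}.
K = |A + A| / |A| = 11/6

Enumerate A + A = {a + b : a, b ∈ A}. With |A| = 6, there are |A|^2 = 36 ordered sum pairs; collecting distinct values, A + A = {-8, 1, 10, 19, 28, 37, 46, 55, 64, 73, 82}, so |A + A| = 11. Thus K = 11/6. Here |A + A| = 2|A| − 1 = 11, the minimum possible — so K = 11/6 is minimal, which holds iff A is an arithmetic progression.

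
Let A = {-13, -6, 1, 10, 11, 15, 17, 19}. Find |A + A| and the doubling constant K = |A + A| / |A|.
K = |A + A| / |A| = 29/8

Enumerate A + A = {a + b : a, b ∈ A}. With |A| = 8, there are |A|^2 = 64 ordered sum pairs; collecting distinct values, A + A = {-26, -19, -12, -5, -3, -2, 2, 4, 5, 6, 9, 11, 12, 13, 16, 18, 20, 21, 22, 25, 26, 27, 28, 29, 30, 32, 34, 36, 38}, so |A + A| = 29. Thus K = 29/8. For comparison, the minimum possible |A + A| over all 8-element sets is 2·8 − 1 = 15 (so min K = 15/8), attained only by arithmetic progressions.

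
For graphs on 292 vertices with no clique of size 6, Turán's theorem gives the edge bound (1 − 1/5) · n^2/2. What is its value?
Turán density bound = (4/5) · 292^2/2 = 170528/5 ≈ 34105.6

Turán's theorem: ex(n, K_{r+1}) is achieved by the complete r-partite Turán graph T(n, r) with parts as balanced as possible, and is at most (1 − 1/r) · n^2/2. For r = 5, n = 292: the density bound is (4/5) · 85264/2 = 170528/5 ≈ 34105.6. The integer-valued extremum is e(T(292, 5)) = 34105, which is strictly less than the density bound 170528/5 since 5 ∤ 292 (the parts of T(292, 5) cannot all be equal).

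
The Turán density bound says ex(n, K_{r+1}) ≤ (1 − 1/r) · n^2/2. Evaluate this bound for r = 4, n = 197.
Turán density bound = (3/4) · 197^2/2 = 116427/8 ≈ 14553.375

Turán's theorem: ex(n, K_{r+1}) is achieved by the complete r-partite Turán graph T(n, r) with parts as balanced as possible, and is at most (1 − 1/r) · n^2/2. For r = 4, n = 197: the density bound is (3/4) · 38809/2 = 116427/8 ≈ 14553.375. The integer-valued extremum is e(T(197, 4)) = 14553, which is strictly less than the density bound 116427/8 since 4 ∤ 197 (the parts of T(197, 4) cannot all be equal).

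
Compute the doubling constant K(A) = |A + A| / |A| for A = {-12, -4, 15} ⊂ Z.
K = |A + A| / |A| = 6/3 = 2

Enumerate A + A = {a + b : a, b ∈ A}. With |A| = 3, there are |A|^2 = 9 ordered sum pairs; collecting distinct values, A + A = {-24, -16, -8, 3, 11, 30}, so |A + A| = 6. Thus K = 6/3 = 2. For comparison, the minimum possible |A + A| over all 3-element sets is 2·3 − 1 = 5 (so min K = 5/3), attained only by arithmetic progressions.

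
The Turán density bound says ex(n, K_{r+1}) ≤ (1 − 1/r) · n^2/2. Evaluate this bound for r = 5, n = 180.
Turán density bound = (4/5) · 180^2/2 = 12960

Turán's theorem: ex(n, K_{r+1}) is achieved by the complete r-partite Turán graph T(n, r) with parts as balanced as possible, and is at most (1 − 1/r) · n^2/2. For r = 5, n = 180: the density bound is (4/5) · 32400/2 = 12960. Since 5 ∣ 180, the Turán graph T(180, 5) has parts of equal size 36, and its edge count e(T(180, 5)) = 12960 attains the density bound exactly.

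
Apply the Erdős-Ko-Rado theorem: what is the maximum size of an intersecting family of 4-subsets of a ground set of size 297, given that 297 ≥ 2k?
max |F| = C(296, 3) = 4278680

Erdős-Ko-Rado (1961): when n ≥ 2k, max |F| = C(n−1, k−1). The bound is attained by the star {A : i ∈ A} for any fixed i ∈ [n]. Here C(297−1, 4−1) = C(296, 3) = 4278680.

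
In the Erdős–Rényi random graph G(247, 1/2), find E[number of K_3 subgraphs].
E[# K_3] = C(247, 3) · (1/2)^C(3, 2) = 2481115 / 2^3 = 310139.375

For each 3-subset S of vertices (there are C(247, 3) = 2481115 such S), let X_S = 1 if S induces a K_3 (all C(3, 2) = 3 edges present). Then P(X_S = 1) = (1/2)^3 = 1/8. By linearity of expectation, E[# K_3] = C(247, 3) · (1/2)^3 = 2481115 / 8 = 310139.375.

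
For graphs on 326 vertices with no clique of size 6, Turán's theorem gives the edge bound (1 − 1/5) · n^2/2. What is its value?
Turán density bound = (4/5) · 326^2/2 = 212552/5 ≈ 42510.4

Turán's theorem: ex(n, K_{r+1}) is achieved by the complete r-partite Turán graph T(n, r) with parts as balanced as possible, and is at most (1 − 1/r) · n^2/2. For r = 5, n = 326: the density bound is (4/5) · 106276/2 = 212552/5 ≈ 42510.4. The integer-valued extremum is e(T(326, 5)) = 42510, which is strictly less than the density bound 212552/5 since 5 ∤ 326 (the parts of T(326, 5) cannot all be equal).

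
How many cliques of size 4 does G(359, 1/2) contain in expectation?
E[# K_4] = C(359, 4) · (1/2)^C(4, 2) = 680588251 / 2^6 = 10634191.421875

For each 4-subset S of vertices (there are C(359, 4) = 680588251 such S), let X_S = 1 if S induces a K_4 (all C(4, 2) = 6 edges present). Then P(X_S = 1) = (1/2)^6 = 1/64. By linearity of expectation, E[# K_4] = C(359, 4) · (1/2)^6 = 680588251 / 64 = 10634191.421875.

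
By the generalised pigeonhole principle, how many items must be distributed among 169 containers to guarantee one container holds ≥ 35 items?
n = (35 − 1)·169 + 1 = 5747

By the generalised pigeonhole principle, to guarantee some box contains ≥ r objects we need more than (r − 1) · k objects total. Threshold: n = (r − 1) · k + 1. With r = 35 and k = 169: n = 34 · 169 + 1 = 5746 + 1 = 5747. For n = 5746 = 34 · 169, we can put exactly 34 objects in every box, avoiding 35 in any single one — so 5747 is tight.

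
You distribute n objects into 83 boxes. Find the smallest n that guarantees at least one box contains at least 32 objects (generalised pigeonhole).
n = (32 − 1)·83 + 1 = 2574

By the generalised pigeonhole principle, to guarantee some box contains ≥ r objects we need more than (r − 1) · k objects total. Threshold: n = (r − 1) · k + 1. With r = 32 and k = 83: n = 31 · 83 + 1 = 2573 + 1 = 2574. For n = 2573 = 31 · 83, we can put exactly 31 objects in every box, avoiding 32 in any single one — so 2574 is tight.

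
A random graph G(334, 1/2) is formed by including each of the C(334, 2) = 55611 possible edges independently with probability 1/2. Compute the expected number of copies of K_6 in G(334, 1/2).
E[# K_6] = C(334, 6) · (1/2)^C(6, 2) = 1843037276619 / 2^15 ≈ 56245034.076508

For each 6-subset S of vertices (there are C(334, 6) = 1843037276619 such S), let X_S = 1 if S induces a K_6 (all C(6, 2) = 15 edges present). Then P(X_S = 1) = (1/2)^15 = 1/32768. By linearity of expectation, E[# K_6] = C(334, 6) · (1/2)^15 = 1843037276619 / 32768 ≈ 56245034.076508.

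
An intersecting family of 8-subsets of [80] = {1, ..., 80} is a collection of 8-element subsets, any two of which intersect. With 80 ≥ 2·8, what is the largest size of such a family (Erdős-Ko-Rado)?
max |F| = C(79, 7) = 2898753715

Erdős-Ko-Rado (1961): when n ≥ 2k, max |F| = C(n−1, k−1). The bound is attained by the star {A : i ∈ A} for any fixed i ∈ [n]. Here C(80−1, 8−1) = C(79, 7) = 2898753715.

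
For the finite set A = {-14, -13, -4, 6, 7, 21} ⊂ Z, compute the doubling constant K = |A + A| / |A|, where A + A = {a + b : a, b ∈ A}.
K = |A + A| / |A| = 19/6

Enumerate A + A = {a + b : a, b ∈ A}. With |A| = 6, there are |A|^2 = 36 ordered sum pairs; collecting distinct values, A + A = {-28, -27, -26, -18, -17, -8, -7, -6, 2, 3, 7, 8, 12, 13, 14, 17, 27, 28, 42}, so |A + A| = 19. Thus K = 19/6. For comparison, the minimum possible |A + A| over all 6-element sets is 2·6 − 1 = 11 (so min K = 11/6), attained only by arithmetic progressions.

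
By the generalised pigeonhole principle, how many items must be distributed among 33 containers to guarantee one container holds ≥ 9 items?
n = (9 − 1)·33 + 1 = 265

By the generalised pigeonhole principle, to guarantee some box contains ≥ r objects we need more than (r − 1) · k objects total. Threshold: n = (r − 1) · k + 1. With r = 9 and k = 33: n = 8 · 33 + 1 = 264 + 1 = 265. For n = 264 = 8 · 33, we can put exactly 8 objects in every box, avoiding 9 in any single one — so 265 is tight.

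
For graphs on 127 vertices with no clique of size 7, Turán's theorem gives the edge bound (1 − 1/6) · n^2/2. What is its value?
Turán density bound = (5/6) · 127^2/2 = 80645/12 ≈ 6720.4167

Turán's theorem: ex(n, K_{r+1}) is achieved by the complete r-partite Turán graph T(n, r) with parts as balanced as possible, and is at most (1 − 1/r) · n^2/2. For r = 6, n = 127: the density bound is (5/6) · 16129/2 = 80645/12 ≈ 6720.4167. The integer-valued extremum is e(T(127, 6)) = 6720, which is strictly less than the density bound 80645/12 since 6 ∤ 127 (the parts of T(127, 6) cannot all be equal).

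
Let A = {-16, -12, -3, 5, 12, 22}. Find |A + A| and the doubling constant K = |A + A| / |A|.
K = |A + A| / |A| = 20/6 = 10/3

Enumerate A + A = {a + b : a, b ∈ A}. With |A| = 6, there are |A|^2 = 36 ordered sum pairs; collecting distinct values, A + A = {-32, -28, -24, -19, -15, -11, -7, -6, -4, 0, 2, 6, 9, 10, 17, 19, 24, 27, 34, 44}, so |A + A| = 20. Thus K = 20/6 = 10/3. For comparison, the minimum possible |A + A| over all 6-element sets is 2·6 − 1 = 11 (so min K = 11/6), attained only by arithmetic progressions.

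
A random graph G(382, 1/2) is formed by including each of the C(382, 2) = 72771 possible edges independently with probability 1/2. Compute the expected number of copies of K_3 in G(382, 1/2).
E[# K_3] = C(382, 3) · (1/2)^C(3, 2) = 9217660 / 2^3 = 2304415/2 = 1152207.5

For each 3-subset S of vertices (there are C(382, 3) = 9217660 such S), let X_S = 1 if S induces a K_3 (all C(3, 2) = 3 edges present). Then P(X_S = 1) = (1/2)^3 = 1/8. By linearity of expectation, E[# K_3] = C(382, 3) · (1/2)^3 = 9217660 / 8 = 2304415/2 = 1152207.5.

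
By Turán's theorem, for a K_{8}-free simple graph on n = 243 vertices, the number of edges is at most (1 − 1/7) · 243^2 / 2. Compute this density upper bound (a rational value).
Turán density bound = (6/7) · 243^2/2 = 177147/7 ≈ 25306.7143

Turán's theorem: ex(n, K_{r+1}) is achieved by the complete r-partite Turán graph T(n, r) with parts as balanced as possible, and is at most (1 − 1/r) · n^2/2. For r = 7, n = 243: the density bound is (6/7) · 59049/2 = 177147/7 ≈ 25306.7143. The integer-valued extremum is e(T(243, 7)) = 25306, which is strictly less than the density bound 177147/7 since 7 ∤ 243 (the parts of T(243, 7) cannot all be equal).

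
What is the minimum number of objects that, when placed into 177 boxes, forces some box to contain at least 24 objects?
n = (24 − 1)·177 + 1 = 4072

By the generalised pigeonhole principle, to guarantee some box contains ≥ r objects we need more than (r − 1) · k objects total. Threshold: n = (r − 1) · k + 1. With r = 24 and k = 177: n = 23 · 177 + 1 = 4071 + 1 = 4072. For n = 4071 = 23 · 177, we can put exactly 23 objects in every box, avoiding 24 in any single one — so 4072 is tight.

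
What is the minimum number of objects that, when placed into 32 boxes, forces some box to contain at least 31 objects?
n = (31 − 1)·32 + 1 = 961

By the generalised pigeonhole principle, to guarantee some box contains ≥ r objects we need more than (r − 1) · k objects total. Threshold: n = (r − 1) · k + 1. With r = 31 and k = 32: n = 30 · 32 + 1 = 960 + 1 = 961. For n = 960 = 30 · 32, we can put exactly 30 objects in every box, avoiding 31 in any single one — so 961 is tight.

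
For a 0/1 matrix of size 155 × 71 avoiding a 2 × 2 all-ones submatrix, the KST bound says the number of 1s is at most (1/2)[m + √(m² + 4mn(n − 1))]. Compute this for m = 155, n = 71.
z(155, 71; 2, 2) ≤ (1/2)[155 + √(155² + 4·155·71·70)] = (1/2)[155 + √3105425] = 958.6108

Kővári–Sós–Turán: let r_1, ..., r_155 be the row sums and z = Σ r_i the total number of 1s. Each pair of columns can share at most one row with both entries 1 (else a 2×2 all-ones block appears), so Σ_i C(r_i, 2) ≤ C(71, 2) = 2485. By convexity Σ_i C(r_i, 2) ≥ 155·C(z/155, 2) = z(z − 155)/(2·155), giving z² − 155z − 155·71·70 ≤ 0 and hence z ≤ (1/2)[155 + √(24025 + 4·770350)] = (1/2)[155 + √3105425] ≈ (1/2)(155 + 1762.2216) = 958.6108.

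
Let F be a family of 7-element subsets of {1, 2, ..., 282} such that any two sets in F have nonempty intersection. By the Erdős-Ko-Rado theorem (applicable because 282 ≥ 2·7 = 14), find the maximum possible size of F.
max |F| = C(281, 6) = 647992090956

Erdős-Ko-Rado (1961): when n ≥ 2k, max |F| = C(n−1, k−1). The bound is attained by the star {A : i ∈ A} for any fixed i ∈ [n]. Here C(282−1, 7−1) = C(281, 6) = 647992090956.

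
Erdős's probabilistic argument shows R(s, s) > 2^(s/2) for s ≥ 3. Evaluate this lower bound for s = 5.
2^(5/2) = 5.6569; so R(5, 5) > 5.6569

Colour each edge of K_n uniformly at random with red/blue. The expected number of monochromatic K_5 is C(n, 5) · 2 · 2^(−C(5,2)). If C(n, 5) · 2^(1 − C(5,2)) < 1, then with positive probability no monochromatic K_5 exists, so R(5, 5) > n. The standard estimate C(n, 5) ≤ n^5/5! shows this inequality holds whenever n ≤ 2^(5/2) (since 5! · 2^(C(5,2) − 1) > 2^(5^2/2) ≥ n^5). Hence R(5, 5) > 2^(5/2) = 5.6569.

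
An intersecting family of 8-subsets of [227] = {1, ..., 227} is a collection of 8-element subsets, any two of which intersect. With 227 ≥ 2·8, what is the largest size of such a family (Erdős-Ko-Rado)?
max |F| = C(226, 7) = 5439778687200

The Erdős-Ko-Rado theorem states: for n ≥ 2k, an intersecting family of k-subsets of an n-element set has size at most C(n − 1, k − 1), with equality for 'star' families {A ⊆ [n] : |A| = k, i ∈ A} (fix an element i). For n = 227, k = 8: C(226, 7) = 5439778687200.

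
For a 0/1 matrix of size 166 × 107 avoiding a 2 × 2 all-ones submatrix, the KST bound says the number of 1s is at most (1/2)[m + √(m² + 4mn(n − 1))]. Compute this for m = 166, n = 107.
z(166, 107; 2, 2) ≤ (1/2)[166 + √(166² + 4·166·107·106)] = (1/2)[166 + √7558644] = 1457.6494

Kővári–Sós–Turán: let r_1, ..., r_166 be the row sums and z = Σ r_i the total number of 1s. Each pair of columns can share at most one row with both entries 1 (else a 2×2 all-ones block appears), so Σ_i C(r_i, 2) ≤ C(107, 2) = 5671. By convexity Σ_i C(r_i, 2) ≥ 166·C(z/166, 2) = z(z − 166)/(2·166), giving z² − 166z − 166·107·106 ≤ 0 and hence z ≤ (1/2)[166 + √(27556 + 4·1882772)] = (1/2)[166 + √7558644] ≈ (1/2)(166 + 2749.2988) = 1457.6494.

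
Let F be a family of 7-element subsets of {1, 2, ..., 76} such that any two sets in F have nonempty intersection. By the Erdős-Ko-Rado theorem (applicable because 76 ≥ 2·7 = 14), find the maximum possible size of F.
max |F| = C(75, 6) = 201359550

The Erdős-Ko-Rado theorem states: for n ≥ 2k, an intersecting family of k-subsets of an n-element set has size at most C(n − 1, k − 1), with equality for 'star' families {A ⊆ [n] : |A| = k, i ∈ A} (fix an element i). For n = 76, k = 7: C(75, 6) = 201359550.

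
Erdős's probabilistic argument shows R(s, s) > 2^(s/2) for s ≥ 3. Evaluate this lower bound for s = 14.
2^(14/2) = 128; so R(14, 14) > 128

Colour each edge of K_n uniformly at random with red/blue. The expected number of monochromatic K_14 is C(n, 14) · 2 · 2^(−C(14,2)). If C(n, 14) · 2^(1 − C(14,2)) < 1, then with positive probability no monochromatic K_14 exists, so R(14, 14) > n. The standard estimate C(n, 14) ≤ n^14/14! shows this inequality holds whenever n ≤ 2^(14/2) (since 14! · 2^(C(14,2) − 1) > 2^(14^2/2) ≥ n^14). Hence R(14, 14) > 2^(14/2) = 128.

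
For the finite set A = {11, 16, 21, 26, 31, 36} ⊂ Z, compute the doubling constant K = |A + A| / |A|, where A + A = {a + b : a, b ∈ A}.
K = |A + A| / |A| = 11/6

Enumerate A + A = {a + b : a, b ∈ A}. With |A| = 6, there are |A|^2 = 36 ordered sum pairs; collecting distinct values, A + A = {22, 27, 32, 37, 42, 47, 52, 57, 62, 67, 72}, so |A + A| = 11. Thus K = 11/6. Here |A + A| = 2|A| − 1 = 11, the minimum possible — so K = 11/6 is minimal, which holds iff A is an arithmetic progression.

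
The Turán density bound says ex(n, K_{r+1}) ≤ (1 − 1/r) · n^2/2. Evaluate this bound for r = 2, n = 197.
Turán density bound = (1/2) · 197^2/2 = 38809/4 ≈ 9702.25

Turán's theorem: ex(n, K_{r+1}) is achieved by the complete r-partite Turán graph T(n, r) with parts as balanced as possible, and is at most (1 − 1/r) · n^2/2. For r = 2, n = 197: the density bound is (1/2) · 38809/2 = 38809/4 ≈ 9702.25. The integer-valued extremum is e(T(197, 2)) = 9702, which is strictly less than the density bound 38809/4 since 2 ∤ 197 (the parts of T(197, 2) cannot all be equal).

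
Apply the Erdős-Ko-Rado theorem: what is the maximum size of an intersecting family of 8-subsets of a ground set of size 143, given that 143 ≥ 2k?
max |F| = C(142, 7) = 198773423848

The Erdős-Ko-Rado theorem states: for n ≥ 2k, an intersecting family of k-subsets of an n-element set has size at most C(n − 1, k − 1), with equality for 'star' families {A ⊆ [n] : |A| = k, i ∈ A} (fix an element i). For n = 143, k = 8: C(142, 7) = 198773423848.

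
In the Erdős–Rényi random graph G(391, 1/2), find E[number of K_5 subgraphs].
E[# K_5] = C(391, 5) · (1/2)^C(5, 2) = 74225376693 / 2^10 ≈ 72485719.426758

For each 5-subset S of vertices (there are C(391, 5) = 74225376693 such S), let X_S = 1 if S induces a K_5 (all C(5, 2) = 10 edges present). Then P(X_S = 1) = (1/2)^10 = 1/1024. By linearity of expectation, E[# K_5] = C(391, 5) · (1/2)^10 = 74225376693 / 1024 ≈ 72485719.426758.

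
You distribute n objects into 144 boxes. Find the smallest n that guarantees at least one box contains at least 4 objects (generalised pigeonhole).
n = (4 − 1)·144 + 1 = 433

By the generalised pigeonhole principle, to guarantee some box contains ≥ r objects we need more than (r − 1) · k objects total. Threshold: n = (r − 1) · k + 1. With r = 4 and k = 144: n = 3 · 144 + 1 = 432 + 1 = 433. For n = 432 = 3 · 144, we can put exactly 3 objects in every box, avoiding 4 in any single one — so 433 is tight.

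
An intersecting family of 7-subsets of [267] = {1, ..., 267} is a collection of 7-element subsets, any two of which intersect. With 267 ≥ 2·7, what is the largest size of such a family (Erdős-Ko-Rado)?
max |F| = C(266, 6) = 464832503058

Erdős-Ko-Rado (1961): when n ≥ 2k, max |F| = C(n−1, k−1). The bound is attained by the star {A : i ∈ A} for any fixed i ∈ [n]. Here C(267−1, 7−1) = C(266, 6) = 464832503058.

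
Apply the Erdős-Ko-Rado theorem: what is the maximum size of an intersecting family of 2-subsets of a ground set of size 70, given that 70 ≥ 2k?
max |F| = C(69, 1) = 69

Erdős-Ko-Rado (1961): when n ≥ 2k, max |F| = C(n−1, k−1). The bound is attained by the star {A : i ∈ A} for any fixed i ∈ [n]. Here C(70−1, 2−1) = C(69, 1) = 69.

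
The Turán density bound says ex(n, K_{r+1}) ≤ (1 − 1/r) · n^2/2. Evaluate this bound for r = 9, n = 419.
Turán density bound = (8/9) · 419^2/2 = 702244/9 ≈ 78027.1111

Turán's theorem: ex(n, K_{r+1}) is achieved by the complete r-partite Turán graph T(n, r) with parts as balanced as possible, and is at most (1 − 1/r) · n^2/2. For r = 9, n = 419: the density bound is (8/9) · 175561/2 = 702244/9 ≈ 78027.1111. The integer-valued extremum is e(T(419, 9)) = 78026, which is strictly less than the density bound 702244/9 since 9 ∤ 419 (the parts of T(419, 9) cannot all be equal).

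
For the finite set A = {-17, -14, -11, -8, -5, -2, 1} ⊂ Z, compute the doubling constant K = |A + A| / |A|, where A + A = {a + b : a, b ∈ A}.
K = |A + A| / |A| = 13/7

Enumerate A + A = {a + b : a, b ∈ A}. With |A| = 7, there are |A|^2 = 49 ordered sum pairs; collecting distinct values, A + A = {-34, -31, -28, -25, -22, -19, -16, -13, -10, -7, -4, -1, 2}, so |A + A| = 13. Thus K = 13/7. Here |A + A| = 2|A| − 1 = 13, the minimum possible — so K = 13/7 is minimal, which holds iff A is an arithmetic progression.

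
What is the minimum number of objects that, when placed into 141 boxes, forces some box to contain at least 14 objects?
n = (14 − 1)·141 + 1 = 1834

By the generalised pigeonhole principle, to guarantee some box contains ≥ r objects we need more than (r − 1) · k objects total. Threshold: n = (r − 1) · k + 1. With r = 14 and k = 141: n = 13 · 141 + 1 = 1833 + 1 = 1834. For n = 1833 = 13 · 141, we can put exactly 13 objects in every box, avoiding 14 in any single one — so 1834 is tight.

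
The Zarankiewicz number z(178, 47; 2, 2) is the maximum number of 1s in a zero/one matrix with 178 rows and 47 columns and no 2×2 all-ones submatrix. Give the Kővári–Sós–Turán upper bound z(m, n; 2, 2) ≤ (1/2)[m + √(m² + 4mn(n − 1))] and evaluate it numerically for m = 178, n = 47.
z(178, 47; 2, 2) ≤ (1/2)[178 + √(178² + 4·178·47·46)] = (1/2)[178 + √1571028] = 715.7033

Kővári–Sós–Turán: let r_1, ..., r_178 be the row sums and z = Σ r_i the total number of 1s. Each pair of columns can share at most one row with both entries 1 (else a 2×2 all-ones block appears), so Σ_i C(r_i, 2) ≤ C(47, 2) = 1081. By convexity Σ_i C(r_i, 2) ≥ 178·C(z/178, 2) = z(z − 178)/(2·178), giving z² − 178z − 178·47·46 ≤ 0 and hence z ≤ (1/2)[178 + √(31684 + 4·384836)] = (1/2)[178 + √1571028] ≈ (1/2)(178 + 1253.4066) = 715.7033.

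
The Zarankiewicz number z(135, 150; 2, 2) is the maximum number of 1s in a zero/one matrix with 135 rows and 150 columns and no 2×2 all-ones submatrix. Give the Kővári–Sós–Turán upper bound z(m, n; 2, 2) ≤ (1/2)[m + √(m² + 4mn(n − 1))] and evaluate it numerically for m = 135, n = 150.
z(135, 150; 2, 2) ≤ (1/2)[135 + √(135² + 4·135·150·149)] = (1/2)[135 + √12087225] = 1805.8343

Kővári–Sós–Turán: let r_1, ..., r_135 be the row sums and z = Σ r_i the total number of 1s. Each pair of columns can share at most one row with both entries 1 (else a 2×2 all-ones block appears), so Σ_i C(r_i, 2) ≤ C(150, 2) = 11175. By convexity Σ_i C(r_i, 2) ≥ 135·C(z/135, 2) = z(z − 135)/(2·135), giving z² − 135z − 135·150·149 ≤ 0 and hence z ≤ (1/2)[135 + √(18225 + 4·3017250)] = (1/2)[135 + √12087225] ≈ (1/2)(135 + 3476.6687) = 1805.8343.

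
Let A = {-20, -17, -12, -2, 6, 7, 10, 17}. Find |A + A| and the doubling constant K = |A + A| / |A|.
K = |A + A| / |A| = 33/8

Enumerate A + A = {a + b : a, b ∈ A}. With |A| = 8, there are |A|^2 = 64 ordered sum pairs; collecting distinct values, A + A = {-40, -37, -34, -32, -29, -24, -22, -19, -14, -13, -11, -10, -7, -6, -5, -4, -3, -2, 0, 4, 5, 8, 12, 13, 14, 15, 16, 17, 20, 23, 24, 27, 34}, so |A + A| = 33. Thus K = 33/8. For comparison, the minimum possible |A + A| over all 8-element sets is 2·8 − 1 = 15 (so min K = 15/8), attained only by arithmetic progressions.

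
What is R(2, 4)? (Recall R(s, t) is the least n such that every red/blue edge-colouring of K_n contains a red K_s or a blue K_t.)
R(2, 4) = 4

R(2, k) = k for all k ≥ 2: in a 2-colouring of K_k, either some edge is red (a red K_2) or all edges are blue (a blue K_k). And K_{3} coloured all-blue has no blue K_4, so R(2, 4) > 3. Hence R(2, 4) = 4.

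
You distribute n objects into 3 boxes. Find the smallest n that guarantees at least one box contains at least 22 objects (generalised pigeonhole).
n = (22 − 1)·3 + 1 = 64

By the generalised pigeonhole principle, to guarantee some box contains ≥ r objects we need more than (r − 1) · k objects total. Threshold: n = (r − 1) · k + 1. With r = 22 and k = 3: n = 21 · 3 + 1 = 63 + 1 = 64. For n = 63 = 21 · 3, we can put exactly 21 objects in every box, avoiding 22 in any single one — so 64 is tight.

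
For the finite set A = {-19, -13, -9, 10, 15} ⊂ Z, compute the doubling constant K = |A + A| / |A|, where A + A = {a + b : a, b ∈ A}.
K = |A + A| / |A| = 15/5 = 3

Enumerate A + A = {a + b : a, b ∈ A}. With |A| = 5, there are |A|^2 = 25 ordered sum pairs; collecting distinct values, A + A = {-38, -32, -28, -26, -22, -18, -9, -4, -3, 1, 2, 6, 20, 25, 30}, so |A + A| = 15. Thus K = 15/5 = 3. For comparison, the minimum possible |A + A| over all 5-element sets is 2·5 − 1 = 9 (so min K = 9/5), attained only by arithmetic progressions.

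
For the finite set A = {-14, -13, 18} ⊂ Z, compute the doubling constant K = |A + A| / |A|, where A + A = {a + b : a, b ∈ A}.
K = |A + A| / |A| = 6/3 = 2

Enumerate A + A = {a + b : a, b ∈ A}. With |A| = 3, there are |A|^2 = 9 ordered sum pairs; collecting distinct values, A + A = {-28, -27, -26, 4, 5, 36}, so |A + A| = 6. Thus K = 6/3 = 2. For comparison, the minimum possible |A + A| over all 3-element sets is 2·3 − 1 = 5 (so min K = 5/3), attained only by arithmetic progressions.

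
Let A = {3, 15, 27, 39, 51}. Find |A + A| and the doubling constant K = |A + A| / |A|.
K = |A + A| / |A| = 9/5

Enumerate A + A = {a + b : a, b ∈ A}. With |A| = 5, there are |A|^2 = 25 ordered sum pairs; collecting distinct values, A + A = {6, 18, 30, 42, 54, 66, 78, 90, 102}, so |A + A| = 9. Thus K = 9/5. Here |A + A| = 2|A| − 1 = 9, the minimum possible — so K = 9/5 is minimal, which holds iff A is an arithmetic progression.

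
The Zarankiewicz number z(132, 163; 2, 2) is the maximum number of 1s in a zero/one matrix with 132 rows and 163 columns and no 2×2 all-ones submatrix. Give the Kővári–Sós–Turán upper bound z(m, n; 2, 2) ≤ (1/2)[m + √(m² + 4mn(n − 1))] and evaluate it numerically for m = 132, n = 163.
z(132, 163; 2, 2) ≤ (1/2)[132 + √(132² + 4·132·163·162)] = (1/2)[132 + √13959792] = 1934.1403

Kővári–Sós–Turán: let r_1, ..., r_132 be the row sums and z = Σ r_i the total number of 1s. Each pair of columns can share at most one row with both entries 1 (else a 2×2 all-ones block appears), so Σ_i C(r_i, 2) ≤ C(163, 2) = 13203. By convexity Σ_i C(r_i, 2) ≥ 132·C(z/132, 2) = z(z − 132)/(2·132), giving z² − 132z − 132·163·162 ≤ 0 and hence z ≤ (1/2)[132 + √(17424 + 4·3485592)] = (1/2)[132 + √13959792] ≈ (1/2)(132 + 3736.2805) = 1934.1403.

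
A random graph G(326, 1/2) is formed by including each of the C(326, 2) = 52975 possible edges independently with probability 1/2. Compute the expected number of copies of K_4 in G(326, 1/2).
E[# K_4] = C(326, 4) · (1/2)^C(4, 2) = 461994975 / 2^6 = 7218671.484375

For each 4-subset S of vertices (there are C(326, 4) = 461994975 such S), let X_S = 1 if S induces a K_4 (all C(4, 2) = 6 edges present). Then P(X_S = 1) = (1/2)^6 = 1/64. By linearity of expectation, E[# K_4] = C(326, 4) · (1/2)^6 = 461994975 / 64 = 7218671.484375.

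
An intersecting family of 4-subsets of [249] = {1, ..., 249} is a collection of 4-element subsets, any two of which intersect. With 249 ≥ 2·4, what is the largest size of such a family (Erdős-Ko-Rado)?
max |F| = C(248, 3) = 2511496

Erdős-Ko-Rado (1961): when n ≥ 2k, max |F| = C(n−1, k−1). The bound is attained by the star {A : i ∈ A} for any fixed i ∈ [n]. Here C(249−1, 4−1) = C(248, 3) = 2511496.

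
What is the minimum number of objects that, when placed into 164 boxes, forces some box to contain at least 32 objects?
n = (32 − 1)·164 + 1 = 5085

By the generalised pigeonhole principle, to guarantee some box contains ≥ r objects we need more than (r − 1) · k objects total. Threshold: n = (r − 1) · k + 1. With r = 32 and k = 164: n = 31 · 164 + 1 = 5084 + 1 = 5085. For n = 5084 = 31 · 164, we can put exactly 31 objects in every box, avoiding 32 in any single one — so 5085 is tight.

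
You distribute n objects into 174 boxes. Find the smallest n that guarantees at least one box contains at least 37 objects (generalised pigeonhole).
n = (37 − 1)·174 + 1 = 6265

By the generalised pigeonhole principle, to guarantee some box contains ≥ r objects we need more than (r − 1) · k objects total. Threshold: n = (r − 1) · k + 1. With r = 37 and k = 174: n = 36 · 174 + 1 = 6264 + 1 = 6265. For n = 6264 = 36 · 174, we can put exactly 36 objects in every box, avoiding 37 in any single one — so 6265 is tight.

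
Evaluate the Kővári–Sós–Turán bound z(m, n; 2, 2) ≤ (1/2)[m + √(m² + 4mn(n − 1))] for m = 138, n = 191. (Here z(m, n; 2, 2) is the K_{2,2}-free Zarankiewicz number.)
z(138, 191; 2, 2) ≤ (1/2)[138 + √(138² + 4·138·191·190)] = (1/2)[138 + √20051124] = 2307.9241

Kővári–Sós–Turán: let r_1, ..., r_138 be the row sums and z = Σ r_i the total number of 1s. Each pair of columns can share at most one row with both entries 1 (else a 2×2 all-ones block appears), so Σ_i C(r_i, 2) ≤ C(191, 2) = 18145. By convexity Σ_i C(r_i, 2) ≥ 138·C(z/138, 2) = z(z − 138)/(2·138), giving z² − 138z − 138·191·190 ≤ 0 and hence z ≤ (1/2)[138 + √(19044 + 4·5008020)] = (1/2)[138 + √20051124] ≈ (1/2)(138 + 4477.8481) = 2307.9241.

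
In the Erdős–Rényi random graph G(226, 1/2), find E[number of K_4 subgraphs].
E[# K_4] = C(226, 4) · (1/2)^C(4, 2) = 105835800 / 2^6 = 13229475/8 = 1653684.375

For each 4-subset S of vertices (there are C(226, 4) = 105835800 such S), let X_S = 1 if S induces a K_4 (all C(4, 2) = 6 edges present). Then P(X_S = 1) = (1/2)^6 = 1/64. By linearity of expectation, E[# K_4] = C(226, 4) · (1/2)^6 = 105835800 / 64 = 13229475/8 = 1653684.375.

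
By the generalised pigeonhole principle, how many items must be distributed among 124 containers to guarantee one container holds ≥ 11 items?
n = (11 − 1)·124 + 1 = 1241

By the generalised pigeonhole principle, to guarantee some box contains ≥ r objects we need more than (r − 1) · k objects total. Threshold: n = (r − 1) · k + 1. With r = 11 and k = 124: n = 10 · 124 + 1 = 1240 + 1 = 1241. For n = 1240 = 10 · 124, we can put exactly 10 objects in every box, avoiding 11 in any single one — so 1241 is tight.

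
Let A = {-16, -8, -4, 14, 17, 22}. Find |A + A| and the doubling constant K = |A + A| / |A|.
K = |A + A| / |A| = 20/6 = 10/3

Enumerate A + A = {a + b : a, b ∈ A}. With |A| = 6, there are |A|^2 = 36 ordered sum pairs; collecting distinct values, A + A = {-32, -24, -20, -16, -12, -8, -2, 1, 6, 9, 10, 13, 14, 18, 28, 31, 34, 36, 39, 44}, so |A + A| = 20. Thus K = 20/6 = 10/3. For comparison, the minimum possible |A + A| over all 6-element sets is 2·6 − 1 = 11 (so min K = 11/6), attained only by arithmetic progressions.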